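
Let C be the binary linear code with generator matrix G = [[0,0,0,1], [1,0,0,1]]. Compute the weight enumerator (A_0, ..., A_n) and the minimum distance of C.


Weight distribution: A_0 = 1, A_1 = 2, A_2 = 1. Minimum distance d = 1.

Enumerate all 2^2 = 4 messages m ∈ F_2^2.
For each, compute codeword c = mG in F_2^4, then tally its weight.
  m = 00 → c = 0000, weight = 0.
  m = 10 → c = 0001, weight = 1.
  m = 01 → c = 1001, weight = 2.
  m = 11 → c = 1000, weight = 1.
Tally weights:
  weight 0: 1 codewords.
  weight 1: 2 codewords.
  weight 2: 1 codewords.
Minimum distance d = smallest w > 0 with A_w > 0 = 1.
Sanity: Σ A_w = 4 = 2^2 = 4 ✓.


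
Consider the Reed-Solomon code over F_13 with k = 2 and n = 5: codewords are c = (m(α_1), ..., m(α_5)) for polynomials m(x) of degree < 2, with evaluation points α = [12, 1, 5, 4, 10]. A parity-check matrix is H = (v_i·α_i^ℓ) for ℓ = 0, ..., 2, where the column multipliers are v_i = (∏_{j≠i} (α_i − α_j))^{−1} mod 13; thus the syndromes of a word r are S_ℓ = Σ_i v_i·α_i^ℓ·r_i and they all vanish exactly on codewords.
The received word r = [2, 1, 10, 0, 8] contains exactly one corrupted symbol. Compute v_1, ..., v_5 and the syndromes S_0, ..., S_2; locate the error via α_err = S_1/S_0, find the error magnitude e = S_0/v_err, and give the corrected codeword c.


S = (1, 1, 1), error at position 2, error magnitude e = 5, c = [2, 9, 10, 0, 8].

Step 1: column multipliers v_i = (∏_{j≠i}(α_i − α_j))^{−1} mod 13.
  i = 1 (α = 12): (12−1)(12−5)(12−4)(12−10) = 11·7·8·2 = 1232 ≡ 10, so v_1 = 10^{−1} = 4 (mod 13).
  i = 2 (α = 1): (1−12)(1−5)(1−4)(1−10) = (−11)·(−4)·(−3)·(−9) = 1188 ≡ 5, so v_2 = 5^{−1} = 8 (mod 13).
  i = 3 (α = 5): (5−12)(5−1)(5−4)(5−10) = (−7)·4·1·(−5) = 140 ≡ 10, so v_3 = 10^{−1} = 4 (mod 13).
  i = 4 (α = 4): (4−12)(4−1)(4−5)(4−10) = (−8)·3·(−1)·(−6) = −144 ≡ 12, so v_4 = 12^{−1} = 12 (mod 13).
  i = 5 (α = 10): (10−12)(10−1)(10−5)(10−4) = (−2)·9·5·6 = −540 ≡ 6, so v_5 = 6^{−1} = 11 (mod 13).
  v = [4, 8, 4, 12, 11].
Step 2: syndromes of r = [2, 1, 10, 0, 8] (all sums mod 13).
  S_0 = Σ v_i r_i = 4·2 + 8·1 + 4·10 + 12·0 + 11·8 = 144 ≡ 1.
  S_1 = Σ v_i α_i r_i = 4·12·2 + 8·1·1 + 4·5·10 + 12·4·0 + 11·10·8 = 1184 ≡ 1.
  α_i^2 mod 13 = [1, 1, 12, 3, 9].
  S_2 = Σ v_i α_i^2 r_i = 4·1·2 + 8·1·1 + 4·12·10 + 12·3·0 + 11·9·8 = 1288 ≡ 1.
  S = (1, 1, 1) ≠ 0, so r is not a codeword (an error is present).
Step 3: locate the error. For a single error e at position i, S_ℓ = v_i·e·α_i^ℓ, so α_err = S_1/S_0.
  S_0^{−1} = 1^{−1} = 1 (mod 13), so α_err = 1·1 = 1 ≡ 1 = α_2. Error position i = 2.
  Consistency check: S_2/S_1 = 1·1 = 1 ≡ 1 = α_err ✓ (single-error assumption holds).
Step 4: error magnitude e = S_0/v_2 = S_0·∏_{j≠2}(α_2 − α_j) = 1·5 = 5 ≡ 5 (mod 13).
Step 5: correct position 2: c_2 = r_2 − e = 1 − 5 ≡ 9 (mod 13). Hence c = [2, 9, 10, 0, 8].
  Check: interpolating c through the α_i gives m(x) = 12 + 10·x (degree < 2) with m(α_i) = c_i for every i, so c is indeed a codeword.


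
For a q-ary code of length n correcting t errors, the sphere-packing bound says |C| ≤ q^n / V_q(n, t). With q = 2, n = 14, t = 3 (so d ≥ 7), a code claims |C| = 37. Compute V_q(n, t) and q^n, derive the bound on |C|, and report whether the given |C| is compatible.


V_q(n, t) = 470, q^n = 16384, Hamming bound = 34, |C| = 37 > bound (violated).

Step 1: Compute V_q(n, t) = Σ_{j=0}^3 C(n, j) (q−1)^j.
  j = 0: C(14,0)·(1)^0 = 1·1 = 1.
  j = 1: C(14,1)·(1)^1 = 14·1 = 14.
  j = 2: C(14,2)·(1)^2 = 91·1 = 91.
  j = 3: C(14,3)·(1)^3 = 364·1 = 364.
  V_q(n, t) = 1 + 14 + 91 + 364 = 470.
Step 2: q^n = 2^14 = 16384.
Step 3: Hamming bound ⌊q^n / V_q(n,t)⌋ = ⌊16384/470⌋ = 34.
Step 4: Compare |C| = 37 to 34: violated.
The claimed |C| lies above the Hamming bound, so no 2-ary code of length 14 with d ≥ 7 can have 37 codewords.


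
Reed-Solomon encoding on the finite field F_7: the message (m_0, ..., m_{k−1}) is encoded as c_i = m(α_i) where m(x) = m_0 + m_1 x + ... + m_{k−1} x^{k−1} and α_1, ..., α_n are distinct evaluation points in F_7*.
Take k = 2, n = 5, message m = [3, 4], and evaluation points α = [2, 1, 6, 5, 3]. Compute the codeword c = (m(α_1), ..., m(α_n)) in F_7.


c = [4, 0, 6, 2, 1]

Message polynomial: m(x) = 3 + 4·x (mod 7).
For each evaluation point α_i, compute m(α_i) mod 7:
  α_1 = 2: Horner steps 4 → 4, so m(2) = 4.
  α_2 = 1: Horner steps 4 → 0, so m(1) = 0.
  α_3 = 6: Horner steps 4 → 6, so m(6) = 6.
  α_4 = 5: Horner steps 4 → 2, so m(5) = 2.
  α_5 = 3: Horner steps 4 → 1, so m(3) = 1.
Codeword c = [4, 0, 6, 2, 1] ∈ F_7^5.


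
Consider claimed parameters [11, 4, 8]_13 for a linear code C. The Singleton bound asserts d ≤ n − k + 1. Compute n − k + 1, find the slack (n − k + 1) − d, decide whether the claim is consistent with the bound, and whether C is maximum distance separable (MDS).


Singleton RHS = n − k + 1 = 8, slack = 0, bound satisfied, MDS.

Singleton bound: d ≤ n − k + 1.
Here n = 11, k = 4, so n − k + 1 = 8.
Given d = 8, check d ≤ 8: YES.
Slack = (n − k + 1) − d = 0.
The code is MDS (slack = 0).
Description: the claimed parameters are [11, 4, 8]_13; such a code would be MDS (meets Singleton bound).


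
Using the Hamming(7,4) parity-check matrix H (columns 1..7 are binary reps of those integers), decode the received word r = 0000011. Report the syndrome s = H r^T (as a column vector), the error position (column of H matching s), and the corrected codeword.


s = (0, 0, 1)^T, error position = 1, corrected codeword c = 1000011

Compute s = H r^T mod 2 one row at a time:
  s_1 = 0 + 0 + 1 + 1 = 2 ≡ 0 (mod 2).
  s_2 = 0 + 0 + 1 + 1 = 2 ≡ 0 (mod 2).
  s_3 = 0 + 0 + 0 + 1 = 1 ≡ 1 (mod 2).
s = (0, 0, 1)^T — this equals column 1 of H (binary 001), so error is at position 1.
Correct: flip bit 1 of r = 0000011 to get c = 1000011.


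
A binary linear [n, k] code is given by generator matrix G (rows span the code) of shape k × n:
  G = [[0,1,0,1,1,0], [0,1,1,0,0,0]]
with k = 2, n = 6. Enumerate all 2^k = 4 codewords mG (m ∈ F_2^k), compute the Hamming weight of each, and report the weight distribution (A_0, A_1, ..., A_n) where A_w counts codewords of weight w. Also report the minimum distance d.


Weight distribution: A_0 = 1, A_2 = 1, A_3 = 2. Minimum distance d = 2.

Enumerate all 2^2 = 4 messages m ∈ F_2^2.
For each, compute codeword c = mG in F_2^6, then tally its weight.
  m = 00 → c = 000000, weight = 0.
  m = 10 → c = 010110, weight = 3.
  m = 01 → c = 011000, weight = 2.
  m = 11 → c = 001110, weight = 3.
Tally weights:
  weight 0: 1 codewords.
  weight 2: 1 codewords.
  weight 3: 2 codewords.
Minimum distance d = smallest w > 0 with A_w > 0 = 2.
Sanity: Σ A_w = 4 = 2^2 = 4 ✓.


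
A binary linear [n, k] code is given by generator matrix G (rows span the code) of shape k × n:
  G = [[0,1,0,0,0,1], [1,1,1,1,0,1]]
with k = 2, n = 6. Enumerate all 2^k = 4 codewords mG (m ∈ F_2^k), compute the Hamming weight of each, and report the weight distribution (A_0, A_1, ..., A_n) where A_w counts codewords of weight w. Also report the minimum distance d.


Weight distribution: A_0 = 1, A_2 = 1, A_3 = 1, A_5 = 1. Minimum distance d = 2.

Enumerate all 2^2 = 4 messages m ∈ F_2^2.
For each, compute codeword c = mG in F_2^6, then tally its weight.
  m = 00 → c = 000000, weight = 0.
  m = 10 → c = 010001, weight = 2.
  m = 01 → c = 111101, weight = 5.
  m = 11 → c = 101100, weight = 3.
Tally weights:
  weight 0: 1 codewords.
  weight 2: 1 codewords.
  weight 3: 1 codewords.
  weight 5: 1 codewords.
Minimum distance d = smallest w > 0 with A_w > 0 = 2.
Sanity: Σ A_w = 4 = 2^2 = 4 ✓.


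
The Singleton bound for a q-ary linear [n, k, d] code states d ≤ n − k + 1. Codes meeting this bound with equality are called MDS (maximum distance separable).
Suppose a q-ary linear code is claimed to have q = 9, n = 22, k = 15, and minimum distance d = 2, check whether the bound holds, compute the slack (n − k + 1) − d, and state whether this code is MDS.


Singleton RHS = n − k + 1 = 8, slack = 6, bound satisfied, not MDS.

Singleton bound: d ≤ n − k + 1.
Here n = 22, k = 15, so n − k + 1 = 8.
Given d = 2, check d ≤ 8: YES.
Slack = (n − k + 1) − d = 6.
The code is NOT MDS (slack = 6 > 0).
Description: the claimed parameters are [22, 15, 2]_9; such a code would be non-MDS.


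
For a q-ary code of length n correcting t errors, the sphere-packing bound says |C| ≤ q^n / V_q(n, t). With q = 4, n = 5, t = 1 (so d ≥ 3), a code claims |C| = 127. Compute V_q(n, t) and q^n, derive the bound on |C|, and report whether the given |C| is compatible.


V_q(n, t) = 16, q^n = 1024, Hamming bound = 64, |C| = 127 > bound (violated).

Step 1: Compute V_q(n, t) = Σ_{j=0}^1 C(n, j) (q−1)^j.
  j = 0: C(5,0)·(3)^0 = 1·1 = 1.
  j = 1: C(5,1)·(3)^1 = 5·3 = 15.
  V_q(n, t) = 1 + 15 = 16.
Step 2: q^n = 4^5 = 1024.
Step 3: Hamming bound ⌊q^n / V_q(n,t)⌋ = ⌊1024/16⌋ = 64.
Step 4: Compare |C| = 127 to 64: violated.
The claimed |C| lies above the Hamming bound, so no 4-ary code of length 5 with d ≥ 3 can have 127 codewords.


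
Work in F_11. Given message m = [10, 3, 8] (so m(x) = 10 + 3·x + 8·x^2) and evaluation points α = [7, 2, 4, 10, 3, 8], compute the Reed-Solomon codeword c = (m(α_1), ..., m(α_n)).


c = [5, 4, 7, 4, 3, 7]

Message polynomial: m(x) = 10 + 3·x + 8·x^2 (mod 11).
For each evaluation point α_i, compute m(α_i) mod 11:
  α_1 = 7: Horner steps 8 → 4 → 5, so m(7) = 5.
  α_2 = 2: Horner steps 8 → 8 → 4, so m(2) = 4.
  α_3 = 4: Horner steps 8 → 2 → 7, so m(4) = 7.
  α_4 = 10: Horner steps 8 → 6 → 4, so m(10) = 4.
  α_5 = 3: Horner steps 8 → 5 → 3, so m(3) = 3.
  α_6 = 8: Horner steps 8 → 1 → 7, so m(8) = 7.
Codeword c = [5, 4, 7, 4, 3, 7] ∈ F_11^6.


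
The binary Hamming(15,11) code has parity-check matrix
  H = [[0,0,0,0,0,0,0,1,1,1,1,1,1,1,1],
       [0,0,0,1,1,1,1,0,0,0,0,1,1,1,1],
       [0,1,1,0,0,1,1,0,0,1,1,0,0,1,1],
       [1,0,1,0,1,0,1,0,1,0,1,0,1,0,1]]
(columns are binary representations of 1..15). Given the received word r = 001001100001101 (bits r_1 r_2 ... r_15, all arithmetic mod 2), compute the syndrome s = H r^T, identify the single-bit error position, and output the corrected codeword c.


s = (1, 1, 0, 0)^T, error position = 12, corrected codeword c = 001001100000101

Compute s = H r^T mod 2 one row at a time:
  s_1 = 0 + 0 + 0 + 0 + 1 + 1 + 0 + 1 = 3 ≡ 1 (mod 2).
  s_2 = 0 + 0 + 1 + 1 + 1 + 1 + 0 + 1 = 5 ≡ 1 (mod 2).
  s_3 = 0 + 1 + 1 + 1 + 0 + 0 + 0 + 1 = 4 ≡ 0 (mod 2).
  s_4 = 0 + 1 + 0 + 1 + 0 + 0 + 1 + 1 = 4 ≡ 0 (mod 2).
s = (1, 1, 0, 0)^T — this equals column 12 of H (binary 1100), so error is at position 12.
Correct: flip bit 12 of r = 001001100001101 to get c = 001001100000101.


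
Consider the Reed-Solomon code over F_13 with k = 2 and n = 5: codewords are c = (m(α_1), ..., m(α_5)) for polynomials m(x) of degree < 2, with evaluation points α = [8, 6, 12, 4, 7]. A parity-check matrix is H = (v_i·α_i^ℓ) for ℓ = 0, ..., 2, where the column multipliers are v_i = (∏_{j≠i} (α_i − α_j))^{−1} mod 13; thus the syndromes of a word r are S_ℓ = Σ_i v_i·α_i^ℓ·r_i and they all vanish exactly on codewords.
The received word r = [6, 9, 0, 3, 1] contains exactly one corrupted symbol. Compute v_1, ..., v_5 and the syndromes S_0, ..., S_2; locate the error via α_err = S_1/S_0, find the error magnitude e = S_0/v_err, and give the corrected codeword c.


S = (3, 12, 9), error at position 4, error magnitude e = 4, c = [6, 9, 0, 12, 1].

Step 1: column multipliers v_i = (∏_{j≠i}(α_i − α_j))^{−1} mod 13.
  i = 1 (α = 8): (8−6)(8−12)(8−4)(8−7) = 2·(−4)·4·1 = −32 ≡ 7, so v_1 = 7^{−1} = 2 (mod 13).
  i = 2 (α = 6): (6−8)(6−12)(6−4)(6−7) = (−2)·(−6)·2·(−1) = −24 ≡ 2, so v_2 = 2^{−1} = 7 (mod 13).
  i = 3 (α = 12): (12−8)(12−6)(12−4)(12−7) = 4·6·8·5 = 960 ≡ 11, so v_3 = 11^{−1} = 6 (mod 13).
  i = 4 (α = 4): (4−8)(4−6)(4−12)(4−7) = (−4)·(−2)·(−8)·(−3) = 192 ≡ 10, so v_4 = 10^{−1} = 4 (mod 13).
  i = 5 (α = 7): (7−8)(7−6)(7−12)(7−4) = (−1)·1·(−5)·3 = 15 ≡ 2, so v_5 = 2^{−1} = 7 (mod 13).
  v = [2, 7, 6, 4, 7].
Step 2: syndromes of r = [6, 9, 0, 3, 1] (all sums mod 13).
  S_0 = Σ v_i r_i = 2·6 + 7·9 + 6·0 + 4·3 + 7·1 = 94 ≡ 3.
  S_1 = Σ v_i α_i r_i = 2·8·6 + 7·6·9 + 6·12·0 + 4·4·3 + 7·7·1 = 571 ≡ 12.
  α_i^2 mod 13 = [12, 10, 1, 3, 10].
  S_2 = Σ v_i α_i^2 r_i = 2·12·6 + 7·10·9 + 6·1·0 + 4·3·3 + 7·10·1 = 880 ≡ 9.
  S = (3, 12, 9) ≠ 0, so r is not a codeword (an error is present).
Step 3: locate the error. For a single error e at position i, S_ℓ = v_i·e·α_i^ℓ, so α_err = S_1/S_0.
  S_0^{−1} = 3^{−1} = 9 (mod 13), so α_err = 12·9 = 108 ≡ 4 = α_4. Error position i = 4.
  Consistency check: S_2/S_1 = 9·12 = 108 ≡ 4 = α_err ✓ (single-error assumption holds).
Step 4: error magnitude e = S_0/v_4 = S_0·∏_{j≠4}(α_4 − α_j) = 3·10 = 30 ≡ 4 (mod 13).
Step 5: correct position 4: c_4 = r_4 − e = 3 − 4 ≡ 12 (mod 13). Hence c = [6, 9, 0, 12, 1].
  Check: interpolating c through the α_i gives m(x) = 5 + 5·x (degree < 2) with m(α_i) = c_i for every i, so c is indeed a codeword.


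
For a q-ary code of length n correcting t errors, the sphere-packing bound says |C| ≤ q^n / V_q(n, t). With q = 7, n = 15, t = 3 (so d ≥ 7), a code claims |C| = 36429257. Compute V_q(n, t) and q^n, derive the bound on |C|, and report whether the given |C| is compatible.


V_q(n, t) = 102151, q^n = 4747561509943, Hamming bound = 46475918, |C| = 36429257 ≤ bound (satisfied).

Step 1: Compute V_q(n, t) = Σ_{j=0}^3 C(n, j) (q−1)^j.
  j = 0: C(15,0)·(6)^0 = 1·1 = 1.
  j = 1: C(15,1)·(6)^1 = 15·6 = 90.
  j = 2: C(15,2)·(6)^2 = 105·36 = 3780.
  j = 3: C(15,3)·(6)^3 = 455·216 = 98280.
  V_q(n, t) = 1 + 90 + 3780 + 98280 = 102151.
Step 2: q^n = 7^15 = 4747561509943.
Step 3: Hamming bound ⌊q^n / V_q(n,t)⌋ = ⌊4747561509943/102151⌋ = 46475918.
Step 4: Compare |C| = 36429257 to 46475918: satisfied.
The claimed |C| lies below the Hamming bound.


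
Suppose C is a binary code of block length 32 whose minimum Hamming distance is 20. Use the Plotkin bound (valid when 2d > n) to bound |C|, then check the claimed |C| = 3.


Plotkin bound M ≤ 4; given |C| = 3 ≤ bound (satisfied).

Check applicability: 2d = 40, n = 32.
2d − n = 8 > 0, so Plotkin applies.
Compute d/(2d−n) = 20/8 ≈ 2.5000.
⌊d/(2d−n)⌋ = 2.
Plotkin bound: M ≤ 2·2 = 4.
Given |C| = 3, check: satisfied.
This |C| is below the Plotkin bound.


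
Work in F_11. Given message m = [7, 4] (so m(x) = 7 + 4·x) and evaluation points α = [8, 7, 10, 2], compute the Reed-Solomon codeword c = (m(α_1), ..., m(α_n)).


c = [6, 2, 3, 4]

Message polynomial: m(x) = 7 + 4·x (mod 11).
For each evaluation point α_i, compute m(α_i) mod 11:
  α_1 = 8: Horner steps 4 → 6, so m(8) = 6.
  α_2 = 7: Horner steps 4 → 2, so m(7) = 2.
  α_3 = 10: Horner steps 4 → 3, so m(10) = 3.
  α_4 = 2: Horner steps 4 → 4, so m(2) = 4.
Codeword c = [6, 2, 3, 4] ∈ F_11^4.


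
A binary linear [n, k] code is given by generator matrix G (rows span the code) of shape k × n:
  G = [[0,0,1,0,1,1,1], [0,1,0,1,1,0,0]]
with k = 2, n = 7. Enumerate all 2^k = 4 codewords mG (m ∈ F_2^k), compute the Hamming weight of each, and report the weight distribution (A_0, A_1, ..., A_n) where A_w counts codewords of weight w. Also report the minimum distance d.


Weight distribution: A_0 = 1, A_3 = 1, A_4 = 1, A_5 = 1. Minimum distance d = 3.

Enumerate all 2^2 = 4 messages m ∈ F_2^2.
For each, compute codeword c = mG in F_2^7, then tally its weight.
  m = 00 → c = 0000000, weight = 0.
  m = 10 → c = 0010111, weight = 4.
  m = 01 → c = 0101100, weight = 3.
  m = 11 → c = 0111011, weight = 5.
Tally weights:
  weight 0: 1 codewords.
  weight 3: 1 codewords.
  weight 4: 1 codewords.
  weight 5: 1 codewords.
Minimum distance d = smallest w > 0 with A_w > 0 = 3.
Sanity: Σ A_w = 4 = 2^2 = 4 ✓.


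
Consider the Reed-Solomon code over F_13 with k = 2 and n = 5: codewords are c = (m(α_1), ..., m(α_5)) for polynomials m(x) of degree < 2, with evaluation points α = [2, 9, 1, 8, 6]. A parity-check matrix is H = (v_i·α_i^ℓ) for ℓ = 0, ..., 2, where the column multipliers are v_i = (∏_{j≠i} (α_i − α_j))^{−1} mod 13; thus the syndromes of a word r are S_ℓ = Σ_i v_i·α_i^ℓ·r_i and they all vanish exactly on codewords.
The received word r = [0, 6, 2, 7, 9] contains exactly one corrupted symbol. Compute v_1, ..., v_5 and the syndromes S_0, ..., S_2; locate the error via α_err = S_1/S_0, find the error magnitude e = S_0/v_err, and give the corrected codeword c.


S = (2, 2, 2), error at position 3, error magnitude e = 1, c = [0, 6, 1, 7, 9].

Step 1: column multipliers v_i = (∏_{j≠i}(α_i − α_j))^{−1} mod 13.
  i = 1 (α = 2): (2−9)(2−1)(2−8)(2−6) = (−7)·1·(−6)·(−4) = −168 ≡ 1, so v_1 = 1^{−1} = 1 (mod 13).
  i = 2 (α = 9): (9−2)(9−1)(9−8)(9−6) = 7·8·1·3 = 168 ≡ 12, so v_2 = 12^{−1} = 12 (mod 13).
  i = 3 (α = 1): (1−2)(1−9)(1−8)(1−6) = (−1)·(−8)·(−7)·(−5) = 280 ≡ 7, so v_3 = 7^{−1} = 2 (mod 13).
  i = 4 (α = 8): (8−2)(8−9)(8−1)(8−6) = 6·(−1)·7·2 = −84 ≡ 7, so v_4 = 7^{−1} = 2 (mod 13).
  i = 5 (α = 6): (6−2)(6−9)(6−1)(6−8) = 4·(−3)·5·(−2) = 120 ≡ 3, so v_5 = 3^{−1} = 9 (mod 13).
  v = [1, 12, 2, 2, 9].
Step 2: syndromes of r = [0, 6, 2, 7, 9] (all sums mod 13).
  S_0 = Σ v_i r_i = 1·0 + 12·6 + 2·2 + 2·7 + 9·9 = 171 ≡ 2.
  S_1 = Σ v_i α_i r_i = 1·2·0 + 12·9·6 + 2·1·2 + 2·8·7 + 9·6·9 = 1250 ≡ 2.
  α_i^2 mod 13 = [4, 3, 1, 12, 10].
  S_2 = Σ v_i α_i^2 r_i = 1·4·0 + 12·3·6 + 2·1·2 + 2·12·7 + 9·10·9 = 1198 ≡ 2.
  S = (2, 2, 2) ≠ 0, so r is not a codeword (an error is present).
Step 3: locate the error. For a single error e at position i, S_ℓ = v_i·e·α_i^ℓ, so α_err = S_1/S_0.
  S_0^{−1} = 2^{−1} = 7 (mod 13), so α_err = 2·7 = 14 ≡ 1 = α_3. Error position i = 3.
  Consistency check: S_2/S_1 = 2·7 = 14 ≡ 1 = α_err ✓ (single-error assumption holds).
Step 4: error magnitude e = S_0/v_3 = S_0·∏_{j≠3}(α_3 − α_j) = 2·7 = 14 ≡ 1 (mod 13).
Step 5: correct position 3: c_3 = r_3 − e = 2 − 1 ≡ 1 (mod 13). Hence c = [0, 6, 1, 7, 9].
  Check: interpolating c through the α_i gives m(x) = 2 + 12·x (degree < 2) with m(α_i) = c_i for every i, so c is indeed a codeword.


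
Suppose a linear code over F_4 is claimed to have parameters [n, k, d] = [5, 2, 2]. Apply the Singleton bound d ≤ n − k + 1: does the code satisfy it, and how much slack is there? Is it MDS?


Singleton RHS = n − k + 1 = 4, slack = 2, bound satisfied, not MDS.

Singleton bound: d ≤ n − k + 1.
Here n = 5, k = 2, so n − k + 1 = 4.
Given d = 2, check d ≤ 4: YES.
Slack = (n − k + 1) − d = 2.
The code is NOT MDS (slack = 2 > 0).
Description: the claimed parameters are [5, 2, 2]_4; such a code would be non-MDS.


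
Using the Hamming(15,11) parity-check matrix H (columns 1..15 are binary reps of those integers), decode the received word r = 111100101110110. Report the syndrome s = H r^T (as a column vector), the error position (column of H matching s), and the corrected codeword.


s = (1, 0, 0, 0)^T, error position = 8, corrected codeword c = 111100111110110

Compute s = H r^T mod 2 one row at a time:
  s_1 = 0 + 1 + 1 + 1 + 0 + 1 + 1 + 0 = 5 ≡ 1 (mod 2).
  s_2 = 1 + 0 + 0 + 1 + 0 + 1 + 1 + 0 = 4 ≡ 0 (mod 2).
  s_3 = 1 + 1 + 0 + 1 + 1 + 1 + 1 + 0 = 6 ≡ 0 (mod 2).
  s_4 = 1 + 1 + 0 + 1 + 1 + 1 + 1 + 0 = 6 ≡ 0 (mod 2).
s = (1, 0, 0, 0)^T — this equals column 8 of H (binary 1000), so error is at position 8.
Correct: flip bit 8 of r = 111100101110110 to get c = 111100111110110.


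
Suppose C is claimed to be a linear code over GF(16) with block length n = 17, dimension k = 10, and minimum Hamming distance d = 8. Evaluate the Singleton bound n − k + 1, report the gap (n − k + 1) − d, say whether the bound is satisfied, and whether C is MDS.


Singleton RHS = n − k + 1 = 8, slack = 0, bound satisfied, MDS.

Singleton bound: d ≤ n − k + 1.
Here n = 17, k = 10, so n − k + 1 = 8.
Given d = 8, check d ≤ 8: YES.
Slack = (n − k + 1) − d = 0.
The code is MDS (slack = 0).
Description: the claimed parameters are [17, 10, 8]_16; such a code would be MDS (meets Singleton bound).


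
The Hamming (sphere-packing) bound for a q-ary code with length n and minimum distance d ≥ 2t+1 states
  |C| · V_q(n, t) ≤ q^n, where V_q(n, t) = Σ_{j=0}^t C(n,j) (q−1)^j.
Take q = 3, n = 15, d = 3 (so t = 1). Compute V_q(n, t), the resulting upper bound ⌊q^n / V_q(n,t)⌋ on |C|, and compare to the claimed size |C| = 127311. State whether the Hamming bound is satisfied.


V_q(n, t) = 31, q^n = 14348907, Hamming bound = 462867, |C| = 127311 ≤ bound (satisfied).

Step 1: Compute V_q(n, t) = Σ_{j=0}^1 C(n, j) (q−1)^j.
  j = 0: C(15,0)·(2)^0 = 1·1 = 1.
  j = 1: C(15,1)·(2)^1 = 15·2 = 30.
  V_q(n, t) = 1 + 30 = 31.
Step 2: q^n = 3^15 = 14348907.
Step 3: Hamming bound ⌊q^n / V_q(n,t)⌋ = ⌊14348907/31⌋ = 462867.
Step 4: Compare |C| = 127311 to 462867: satisfied.
The claimed |C| lies below the Hamming bound.


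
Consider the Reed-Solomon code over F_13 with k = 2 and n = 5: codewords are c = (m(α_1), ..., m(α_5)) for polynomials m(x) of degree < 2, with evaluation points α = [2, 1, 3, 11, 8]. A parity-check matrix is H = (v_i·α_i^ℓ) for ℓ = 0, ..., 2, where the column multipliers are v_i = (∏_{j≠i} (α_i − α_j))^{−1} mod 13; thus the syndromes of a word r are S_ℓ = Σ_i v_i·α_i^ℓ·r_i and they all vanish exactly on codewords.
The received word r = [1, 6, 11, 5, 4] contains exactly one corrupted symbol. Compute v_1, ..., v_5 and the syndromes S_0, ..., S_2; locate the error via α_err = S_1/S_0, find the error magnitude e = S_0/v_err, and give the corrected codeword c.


S = (7, 1, 2), error at position 1, error magnitude e = 12, c = [2, 6, 11, 5, 4].

Step 1: column multipliers v_i = (∏_{j≠i}(α_i − α_j))^{−1} mod 13.
  i = 1 (α = 2): (2−1)(2−3)(2−11)(2−8) = 1·(−1)·(−9)·(−6) = −54 ≡ 11, so v_1 = 11^{−1} = 6 (mod 13).
  i = 2 (α = 1): (1−2)(1−3)(1−11)(1−8) = (−1)·(−2)·(−10)·(−7) = 140 ≡ 10, so v_2 = 10^{−1} = 4 (mod 13).
  i = 3 (α = 3): (3−2)(3−1)(3−11)(3−8) = 1·2·(−8)·(−5) = 80 ≡ 2, so v_3 = 2^{−1} = 7 (mod 13).
  i = 4 (α = 11): (11−2)(11−1)(11−3)(11−8) = 9·10·8·3 = 2160 ≡ 2, so v_4 = 2^{−1} = 7 (mod 13).
  i = 5 (α = 8): (8−2)(8−1)(8−3)(8−11) = 6·7·5·(−3) = −630 ≡ 7, so v_5 = 7^{−1} = 2 (mod 13).
  v = [6, 4, 7, 7, 2].
Step 2: syndromes of r = [1, 6, 11, 5, 4] (all sums mod 13).
  S_0 = Σ v_i r_i = 6·1 + 4·6 + 7·11 + 7·5 + 2·4 = 150 ≡ 7.
  S_1 = Σ v_i α_i r_i = 6·2·1 + 4·1·6 + 7·3·11 + 7·11·5 + 2·8·4 = 716 ≡ 1.
  α_i^2 mod 13 = [4, 1, 9, 4, 12].
  S_2 = Σ v_i α_i^2 r_i = 6·4·1 + 4·1·6 + 7·9·11 + 7·4·5 + 2·12·4 = 977 ≡ 2.
  S = (7, 1, 2) ≠ 0, so r is not a codeword (an error is present).
Step 3: locate the error. For a single error e at position i, S_ℓ = v_i·e·α_i^ℓ, so α_err = S_1/S_0.
  S_0^{−1} = 7^{−1} = 2 (mod 13), so α_err = 1·2 = 2 ≡ 2 = α_1. Error position i = 1.
  Consistency check: S_2/S_1 = 2·1 = 2 ≡ 2 = α_err ✓ (single-error assumption holds).
Step 4: error magnitude e = S_0/v_1 = S_0·∏_{j≠1}(α_1 − α_j) = 7·11 = 77 ≡ 12 (mod 13).
Step 5: correct position 1: c_1 = r_1 − e = 1 − 12 ≡ 2 (mod 13). Hence c = [2, 6, 11, 5, 4].
  Check: interpolating c through the α_i gives m(x) = 10 + 9·x (degree < 2) with m(α_i) = c_i for every i, so c is indeed a codeword.


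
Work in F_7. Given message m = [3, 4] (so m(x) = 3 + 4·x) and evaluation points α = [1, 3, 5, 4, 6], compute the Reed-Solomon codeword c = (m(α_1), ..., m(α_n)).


c = [0, 1, 2, 5, 6]

Message polynomial: m(x) = 3 + 4·x (mod 7).
For each evaluation point α_i, compute m(α_i) mod 7:
  α_1 = 1: Horner steps 4 → 0, so m(1) = 0.
  α_2 = 3: Horner steps 4 → 1, so m(3) = 1.
  α_3 = 5: Horner steps 4 → 2, so m(5) = 2.
  α_4 = 4: Horner steps 4 → 5, so m(4) = 5.
  α_5 = 6: Horner steps 4 → 6, so m(6) = 6.
Codeword c = [0, 1, 2, 5, 6] ∈ F_7^5.


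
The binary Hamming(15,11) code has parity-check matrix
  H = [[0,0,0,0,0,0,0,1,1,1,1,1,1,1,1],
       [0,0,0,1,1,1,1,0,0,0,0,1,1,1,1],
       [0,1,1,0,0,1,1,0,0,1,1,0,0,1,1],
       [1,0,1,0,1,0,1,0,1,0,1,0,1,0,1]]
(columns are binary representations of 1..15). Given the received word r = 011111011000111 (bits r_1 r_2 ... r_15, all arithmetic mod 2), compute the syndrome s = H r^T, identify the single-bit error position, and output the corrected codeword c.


s = (1, 0, 1, 1)^T, error position = 11, corrected codeword c = 011111011010111

Compute s = H r^T mod 2 one row at a time:
  s_1 = 1 + 1 + 0 + 0 + 0 + 1 + 1 + 1 = 5 ≡ 1 (mod 2).
  s_2 = 1 + 1 + 1 + 0 + 0 + 1 + 1 + 1 = 6 ≡ 0 (mod 2).
  s_3 = 1 + 1 + 1 + 0 + 0 + 0 + 1 + 1 = 5 ≡ 1 (mod 2).
  s_4 = 0 + 1 + 1 + 0 + 1 + 0 + 1 + 1 = 5 ≡ 1 (mod 2).
s = (1, 0, 1, 1)^T — this equals column 11 of H (binary 1011), so error is at position 11.
Correct: flip bit 11 of r = 011111011000111 to get c = 011111011010111.


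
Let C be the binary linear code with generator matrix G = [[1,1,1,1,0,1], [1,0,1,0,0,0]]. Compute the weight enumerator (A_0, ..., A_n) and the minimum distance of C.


Weight distribution: A_0 = 1, A_2 = 1, A_3 = 1, A_5 = 1. Minimum distance d = 2.

Enumerate all 2^2 = 4 messages m ∈ F_2^2.
For each, compute codeword c = mG in F_2^6, then tally its weight.
  m = 00 → c = 000000, weight = 0.
  m = 10 → c = 111101, weight = 5.
  m = 01 → c = 101000, weight = 2.
  m = 11 → c = 010101, weight = 3.
Tally weights:
  weight 0: 1 codewords.
  weight 2: 1 codewords.
  weight 3: 1 codewords.
  weight 5: 1 codewords.
Minimum distance d = smallest w > 0 with A_w > 0 = 2.
Sanity: Σ A_w = 4 = 2^2 = 4 ✓.


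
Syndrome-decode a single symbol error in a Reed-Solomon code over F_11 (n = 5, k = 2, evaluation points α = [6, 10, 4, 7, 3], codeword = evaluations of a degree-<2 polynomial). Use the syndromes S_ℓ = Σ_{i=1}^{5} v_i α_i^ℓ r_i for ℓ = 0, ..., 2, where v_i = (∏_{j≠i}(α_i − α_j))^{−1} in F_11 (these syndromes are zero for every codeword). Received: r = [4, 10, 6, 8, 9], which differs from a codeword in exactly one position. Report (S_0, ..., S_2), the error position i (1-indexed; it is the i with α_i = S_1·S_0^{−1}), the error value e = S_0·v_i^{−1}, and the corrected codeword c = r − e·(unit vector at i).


S = (2, 1, 6), error at position 1, error magnitude e = 4, c = [0, 10, 6, 8, 9].

Step 1: column multipliers v_i = (∏_{j≠i}(α_i − α_j))^{−1} mod 11.
  i = 1 (α = 6): (6−10)(6−4)(6−7)(6−3) = (−4)·2·(−1)·3 = 24 ≡ 2, so v_1 = 2^{−1} = 6 (mod 11).
  i = 2 (α = 10): (10−6)(10−4)(10−7)(10−3) = 4·6·3·7 = 504 ≡ 9, so v_2 = 9^{−1} = 5 (mod 11).
  i = 3 (α = 4): (4−6)(4−10)(4−7)(4−3) = (−2)·(−6)·(−3)·1 = −36 ≡ 8, so v_3 = 8^{−1} = 7 (mod 11).
  i = 4 (α = 7): (7−6)(7−10)(7−4)(7−3) = 1·(−3)·3·4 = −36 ≡ 8, so v_4 = 8^{−1} = 7 (mod 11).
  i = 5 (α = 3): (3−6)(3−10)(3−4)(3−7) = (−3)·(−7)·(−1)·(−4) = 84 ≡ 7, so v_5 = 7^{−1} = 8 (mod 11).
  v = [6, 5, 7, 7, 8].
Step 2: syndromes of r = [4, 10, 6, 8, 9] (all sums mod 11).
  S_0 = Σ v_i r_i = 6·4 + 5·10 + 7·6 + 7·8 + 8·9 = 244 ≡ 2.
  S_1 = Σ v_i α_i r_i = 6·6·4 + 5·10·10 + 7·4·6 + 7·7·8 + 8·3·9 = 1420 ≡ 1.
  α_i^2 mod 11 = [3, 1, 5, 5, 9].
  S_2 = Σ v_i α_i^2 r_i = 6·3·4 + 5·1·10 + 7·5·6 + 7·5·8 + 8·9·9 = 1260 ≡ 6.
  S = (2, 1, 6) ≠ 0, so r is not a codeword (an error is present).
Step 3: locate the error. For a single error e at position i, S_ℓ = v_i·e·α_i^ℓ, so α_err = S_1/S_0.
  S_0^{−1} = 2^{−1} = 6 (mod 11), so α_err = 1·6 = 6 ≡ 6 = α_1. Error position i = 1.
  Consistency check: S_2/S_1 = 6·1 = 6 ≡ 6 = α_err ✓ (single-error assumption holds).
Step 4: error magnitude e = S_0/v_1 = S_0·∏_{j≠1}(α_1 − α_j) = 2·2 = 4 ≡ 4 (mod 11).
Step 5: correct position 1: c_1 = r_1 − e = 4 − 4 ≡ 0 (mod 11). Hence c = [0, 10, 6, 8, 9].
  Check: interpolating c through the α_i gives m(x) = 7 + 8·x (degree < 2) with m(α_i) = c_i for every i, so c is indeed a codeword.


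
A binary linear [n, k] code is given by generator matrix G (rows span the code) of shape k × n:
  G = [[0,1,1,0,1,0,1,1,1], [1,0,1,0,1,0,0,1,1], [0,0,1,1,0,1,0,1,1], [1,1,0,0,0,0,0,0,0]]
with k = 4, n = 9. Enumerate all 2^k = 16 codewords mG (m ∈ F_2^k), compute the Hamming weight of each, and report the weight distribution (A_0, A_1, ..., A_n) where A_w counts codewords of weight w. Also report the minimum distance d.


Weight distribution: A_0 = 1, A_1 = 1, A_2 = 1, A_3 = 1, A_4 = 2, A_5 = 5, A_6 = 3, A_7 = 1, A_8 = 1. Minimum distance d = 1.

Enumerate all 2^4 = 16 messages m ∈ F_2^4.
For each, compute codeword c = mG in F_2^9, then tally its weight.
  m = 0000 → c = 000000000, weight = 0.
  m = 1000 → c = 011010111, weight = 6.
  m = 0100 → c = 101010011, weight = 5.
  m = 1100 → c = 110000100, weight = 3.
  m = 0010 → c = 001101011, weight = 5.
  m = 1010 → c = 010111100, weight = 5.
  m = 0110 → c = 100111000, weight = 4.
  m = 1110 → c = 111101111, weight = 8.
  m = 0001 → c = 110000000, weight = 2.
  m = 1001 → c = 101010111, weight = 6.
  m = 0101 → c = 011010011, weight = 5.
  m = 1101 → c = 000000100, weight = 1.
  m = 0011 → c = 111101011, weight = 7.
  m = 1011 → c = 100111100, weight = 5.
  m = 0111 → c = 010111000, weight = 4.
  m = 1111 → c = 001101111, weight = 6.
Tally weights:
  weight 0: 1 codewords.
  weight 1: 1 codewords.
  weight 2: 1 codewords.
  weight 3: 1 codewords.
  weight 4: 2 codewords.
  weight 5: 5 codewords.
  weight 6: 3 codewords.
  weight 7: 1 codewords.
  weight 8: 1 codewords.
Minimum distance d = smallest w > 0 with A_w > 0 = 1.
Sanity: Σ A_w = 16 = 2^4 = 16 ✓.


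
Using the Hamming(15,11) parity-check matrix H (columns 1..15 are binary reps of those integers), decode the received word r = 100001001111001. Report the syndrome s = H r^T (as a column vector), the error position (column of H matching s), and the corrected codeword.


s = (1, 1, 0, 0)^T, error position = 12, corrected codeword c = 100001001110001

Compute s = H r^T mod 2 one row at a time:
  s_1 = 0 + 1 + 1 + 1 + 1 + 0 + 0 + 1 = 5 ≡ 1 (mod 2).
  s_2 = 0 + 0 + 1 + 0 + 1 + 0 + 0 + 1 = 3 ≡ 1 (mod 2).
  s_3 = 0 + 0 + 1 + 0 + 1 + 1 + 0 + 1 = 4 ≡ 0 (mod 2).
  s_4 = 1 + 0 + 0 + 0 + 1 + 1 + 0 + 1 = 4 ≡ 0 (mod 2).
s = (1, 1, 0, 0)^T — this equals column 12 of H (binary 1100), so error is at position 12.
Correct: flip bit 12 of r = 100001001111001 to get c = 100001001110001.


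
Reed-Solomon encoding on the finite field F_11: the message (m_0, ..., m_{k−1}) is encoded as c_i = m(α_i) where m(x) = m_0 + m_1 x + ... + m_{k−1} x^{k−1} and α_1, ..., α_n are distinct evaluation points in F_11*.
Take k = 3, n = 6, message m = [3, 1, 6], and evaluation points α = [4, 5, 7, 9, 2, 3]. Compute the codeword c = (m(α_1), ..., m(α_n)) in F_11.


c = [4, 4, 7, 3, 7, 5]

Message polynomial: m(x) = 3 + 1·x + 6·x^2 (mod 11).
For each evaluation point α_i, compute m(α_i) mod 11:
  α_1 = 4: Horner steps 6 → 3 → 4, so m(4) = 4.
  α_2 = 5: Horner steps 6 → 9 → 4, so m(5) = 4.
  α_3 = 7: Horner steps 6 → 10 → 7, so m(7) = 7.
  α_4 = 9: Horner steps 6 → 0 → 3, so m(9) = 3.
  α_5 = 2: Horner steps 6 → 2 → 7, so m(2) = 7.
  α_6 = 3: Horner steps 6 → 8 → 5, so m(3) = 5.
Codeword c = [4, 4, 7, 3, 7, 5] ∈ F_11^6.


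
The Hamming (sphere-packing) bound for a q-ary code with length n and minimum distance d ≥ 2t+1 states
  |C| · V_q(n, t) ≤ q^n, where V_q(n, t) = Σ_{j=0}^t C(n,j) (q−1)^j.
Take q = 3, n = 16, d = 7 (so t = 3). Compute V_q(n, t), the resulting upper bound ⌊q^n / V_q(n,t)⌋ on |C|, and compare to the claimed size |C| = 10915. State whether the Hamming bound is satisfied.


V_q(n, t) = 4993, q^n = 43046721, Hamming bound = 8621, |C| = 10915 > bound (violated).

Step 1: Compute V_q(n, t) = Σ_{j=0}^3 C(n, j) (q−1)^j.
  j = 0: C(16,0)·(2)^0 = 1·1 = 1.
  j = 1: C(16,1)·(2)^1 = 16·2 = 32.
  j = 2: C(16,2)·(2)^2 = 120·4 = 480.
  j = 3: C(16,3)·(2)^3 = 560·8 = 4480.
  V_q(n, t) = 1 + 32 + 480 + 4480 = 4993.
Step 2: q^n = 3^16 = 43046721.
Step 3: Hamming bound ⌊q^n / V_q(n,t)⌋ = ⌊43046721/4993⌋ = 8621.
Step 4: Compare |C| = 10915 to 8621: violated.
The claimed |C| lies above the Hamming bound, so no 3-ary code of length 16 with d ≥ 7 can have 10915 codewords.


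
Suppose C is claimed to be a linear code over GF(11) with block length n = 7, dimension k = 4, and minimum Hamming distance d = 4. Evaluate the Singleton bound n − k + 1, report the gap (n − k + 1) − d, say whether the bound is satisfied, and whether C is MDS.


Singleton RHS = n − k + 1 = 4, slack = 0, bound satisfied, MDS.

Singleton bound: d ≤ n − k + 1.
Here n = 7, k = 4, so n − k + 1 = 4.
Given d = 4, check d ≤ 4: YES.
Slack = (n − k + 1) − d = 0.
The code is MDS (slack = 0).
Description: the claimed parameters are [7, 4, 4]_11; such a code would be MDS (meets Singleton bound).


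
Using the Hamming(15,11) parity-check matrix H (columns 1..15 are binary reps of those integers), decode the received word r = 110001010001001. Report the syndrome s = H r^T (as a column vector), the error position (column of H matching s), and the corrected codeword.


s = (1, 1, 1, 0)^T, error position = 14, corrected codeword c = 110001010001011

Compute s = H r^T mod 2 one row at a time:
  s_1 = 1 + 0 + 0 + 0 + 1 + 0 + 0 + 1 = 3 ≡ 1 (mod 2).
  s_2 = 0 + 0 + 1 + 0 + 1 + 0 + 0 + 1 = 3 ≡ 1 (mod 2).
  s_3 = 1 + 0 + 1 + 0 + 0 + 0 + 0 + 1 = 3 ≡ 1 (mod 2).
  s_4 = 1 + 0 + 0 + 0 + 0 + 0 + 0 + 1 = 2 ≡ 0 (mod 2).
s = (1, 1, 1, 0)^T — this equals column 14 of H (binary 1110), so error is at position 14.
Correct: flip bit 14 of r = 110001010001001 to get c = 110001010001011.


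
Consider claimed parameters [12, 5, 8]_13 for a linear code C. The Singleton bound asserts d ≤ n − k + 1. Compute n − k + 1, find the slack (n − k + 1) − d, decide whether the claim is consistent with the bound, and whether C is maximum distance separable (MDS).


Singleton RHS = n − k + 1 = 8, slack = 0, bound satisfied, MDS.

Singleton bound: d ≤ n − k + 1.
Here n = 12, k = 5, so n − k + 1 = 8.
Given d = 8, check d ≤ 8: YES.
Slack = (n − k + 1) − d = 0.
The code is MDS (slack = 0).
Description: the claimed parameters are [12, 5, 8]_13; such a code would be MDS (meets Singleton bound).


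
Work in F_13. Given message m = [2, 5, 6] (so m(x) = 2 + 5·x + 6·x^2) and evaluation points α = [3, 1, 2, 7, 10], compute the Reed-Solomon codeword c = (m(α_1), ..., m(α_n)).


c = [6, 0, 10, 6, 2]

Message polynomial: m(x) = 2 + 5·x + 6·x^2 (mod 13).
For each evaluation point α_i, compute m(α_i) mod 13:
  α_1 = 3: Horner steps 6 → 10 → 6, so m(3) = 6.
  α_2 = 1: Horner steps 6 → 11 → 0, so m(1) = 0.
  α_3 = 2: Horner steps 6 → 4 → 10, so m(2) = 10.
  α_4 = 7: Horner steps 6 → 8 → 6, so m(7) = 6.
  α_5 = 10: Horner steps 6 → 0 → 2, so m(10) = 2.
Codeword c = [6, 0, 10, 6, 2] ∈ F_13^5.


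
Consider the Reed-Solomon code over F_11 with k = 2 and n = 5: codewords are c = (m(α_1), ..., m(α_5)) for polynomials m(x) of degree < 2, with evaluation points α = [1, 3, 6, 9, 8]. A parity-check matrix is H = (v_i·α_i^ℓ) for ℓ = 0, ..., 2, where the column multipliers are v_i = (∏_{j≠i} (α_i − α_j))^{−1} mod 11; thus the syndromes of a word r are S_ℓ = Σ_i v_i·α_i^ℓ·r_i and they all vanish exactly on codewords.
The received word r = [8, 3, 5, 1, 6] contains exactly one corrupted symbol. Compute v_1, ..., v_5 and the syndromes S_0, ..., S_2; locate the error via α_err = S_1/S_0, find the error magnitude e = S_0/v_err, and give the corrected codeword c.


S = (7, 10, 8), error at position 2, error magnitude e = 5, c = [8, 9, 5, 1, 6].

Step 1: column multipliers v_i = (∏_{j≠i}(α_i − α_j))^{−1} mod 11.
  i = 1 (α = 1): (1−3)(1−6)(1−9)(1−8) = (−2)·(−5)·(−8)·(−7) = 560 ≡ 10, so v_1 = 10^{−1} = 10 (mod 11).
  i = 2 (α = 3): (3−1)(3−6)(3−9)(3−8) = 2·(−3)·(−6)·(−5) = −180 ≡ 7, so v_2 = 7^{−1} = 8 (mod 11).
  i = 3 (α = 6): (6−1)(6−3)(6−9)(6−8) = 5·3·(−3)·(−2) = 90 ≡ 2, so v_3 = 2^{−1} = 6 (mod 11).
  i = 4 (α = 9): (9−1)(9−3)(9−6)(9−8) = 8·6·3·1 = 144 ≡ 1, so v_4 = 1^{−1} = 1 (mod 11).
  i = 5 (α = 8): (8−1)(8−3)(8−6)(8−9) = 7·5·2·(−1) = −70 ≡ 7, so v_5 = 7^{−1} = 8 (mod 11).
  v = [10, 8, 6, 1, 8].
Step 2: syndromes of r = [8, 3, 5, 1, 6] (all sums mod 11).
  S_0 = Σ v_i r_i = 10·8 + 8·3 + 6·5 + 1·1 + 8·6 = 183 ≡ 7.
  S_1 = Σ v_i α_i r_i = 10·1·8 + 8·3·3 + 6·6·5 + 1·9·1 + 8·8·6 = 725 ≡ 10.
  α_i^2 mod 11 = [1, 9, 3, 4, 9].
  S_2 = Σ v_i α_i^2 r_i = 10·1·8 + 8·9·3 + 6·3·5 + 1·4·1 + 8·9·6 = 822 ≡ 8.
  S = (7, 10, 8) ≠ 0, so r is not a codeword (an error is present).
Step 3: locate the error. For a single error e at position i, S_ℓ = v_i·e·α_i^ℓ, so α_err = S_1/S_0.
  S_0^{−1} = 7^{−1} = 8 (mod 11), so α_err = 10·8 = 80 ≡ 3 = α_2. Error position i = 2.
  Consistency check: S_2/S_1 = 8·10 = 80 ≡ 3 = α_err ✓ (single-error assumption holds).
Step 4: error magnitude e = S_0/v_2 = S_0·∏_{j≠2}(α_2 − α_j) = 7·7 = 49 ≡ 5 (mod 11).
Step 5: correct position 2: c_2 = r_2 − e = 3 − 5 ≡ 9 (mod 11). Hence c = [8, 9, 5, 1, 6].
  Check: interpolating c through the α_i gives m(x) = 2 + 6·x (degree < 2) with m(α_i) = c_i for every i, so c is indeed a codeword.


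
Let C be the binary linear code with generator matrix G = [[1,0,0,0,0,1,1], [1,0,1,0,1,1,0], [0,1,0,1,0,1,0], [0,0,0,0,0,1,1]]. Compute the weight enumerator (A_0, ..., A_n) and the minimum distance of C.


Weight distribution: A_0 = 1, A_1 = 1, A_2 = 1, A_3 = 5, A_4 = 5, A_5 = 1, A_6 = 1, A_7 = 1. Minimum distance d = 1.

Enumerate all 2^4 = 16 messages m ∈ F_2^4.
For each, compute codeword c = mG in F_2^7, then tally its weight.
  m = 0000 → c = 0000000, weight = 0.
  m = 1000 → c = 1000011, weight = 3.
  m = 0100 → c = 1010110, weight = 4.
  m = 1100 → c = 0010101, weight = 3.
  m = 0010 → c = 0101010, weight = 3.
  m = 1010 → c = 1101001, weight = 4.
  m = 0110 → c = 1111100, weight = 5.
  m = 1110 → c = 0111111, weight = 6.
  m = 0001 → c = 0000011, weight = 2.
  m = 1001 → c = 1000000, weight = 1.
  m = 0101 → c = 1010101, weight = 4.
  m = 1101 → c = 0010110, weight = 3.
  m = 0011 → c = 0101001, weight = 3.
  m = 1011 → c = 1101010, weight = 4.
  m = 0111 → c = 1111111, weight = 7.
  m = 1111 → c = 0111100, weight = 4.
Tally weights:
  weight 0: 1 codewords.
  weight 1: 1 codewords.
  weight 2: 1 codewords.
  weight 3: 5 codewords.
  weight 4: 5 codewords.
  weight 5: 1 codewords.
  weight 6: 1 codewords.
  weight 7: 1 codewords.
Minimum distance d = smallest w > 0 with A_w > 0 = 1.
Sanity: Σ A_w = 16 = 2^4 = 16 ✓.


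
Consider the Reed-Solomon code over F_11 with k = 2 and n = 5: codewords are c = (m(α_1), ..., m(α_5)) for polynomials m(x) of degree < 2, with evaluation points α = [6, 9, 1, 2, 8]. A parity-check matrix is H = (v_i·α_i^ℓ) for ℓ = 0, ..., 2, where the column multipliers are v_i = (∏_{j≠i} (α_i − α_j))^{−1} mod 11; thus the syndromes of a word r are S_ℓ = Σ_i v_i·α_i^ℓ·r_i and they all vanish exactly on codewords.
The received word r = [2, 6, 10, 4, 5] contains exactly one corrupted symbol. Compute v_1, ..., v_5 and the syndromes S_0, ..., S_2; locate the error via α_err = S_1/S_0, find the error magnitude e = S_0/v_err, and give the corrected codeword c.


S = (1, 8, 9), error at position 5, error magnitude e = 4, c = [2, 6, 10, 4, 1].

Step 1: column multipliers v_i = (∏_{j≠i}(α_i − α_j))^{−1} mod 11.
  i = 1 (α = 6): (6−9)(6−1)(6−2)(6−8) = (−3)·5·4·(−2) = 120 ≡ 10, so v_1 = 10^{−1} = 10 (mod 11).
  i = 2 (α = 9): (9−6)(9−1)(9−2)(9−8) = 3·8·7·1 = 168 ≡ 3, so v_2 = 3^{−1} = 4 (mod 11).
  i = 3 (α = 1): (1−6)(1−9)(1−2)(1−8) = (−5)·(−8)·(−1)·(−7) = 280 ≡ 5, so v_3 = 5^{−1} = 9 (mod 11).
  i = 4 (α = 2): (2−6)(2−9)(2−1)(2−8) = (−4)·(−7)·1·(−6) = −168 ≡ 8, so v_4 = 8^{−1} = 7 (mod 11).
  i = 5 (α = 8): (8−6)(8−9)(8−1)(8−2) = 2·(−1)·7·6 = −84 ≡ 4, so v_5 = 4^{−1} = 3 (mod 11).
  v = [10, 4, 9, 7, 3].
Step 2: syndromes of r = [2, 6, 10, 4, 5] (all sums mod 11).
  S_0 = Σ v_i r_i = 10·2 + 4·6 + 9·10 + 7·4 + 3·5 = 177 ≡ 1.
  S_1 = Σ v_i α_i r_i = 10·6·2 + 4·9·6 + 9·1·10 + 7·2·4 + 3·8·5 = 602 ≡ 8.
  α_i^2 mod 11 = [3, 4, 1, 4, 9].
  S_2 = Σ v_i α_i^2 r_i = 10·3·2 + 4·4·6 + 9·1·10 + 7·4·4 + 3·9·5 = 493 ≡ 9.
  S = (1, 8, 9) ≠ 0, so r is not a codeword (an error is present).
Step 3: locate the error. For a single error e at position i, S_ℓ = v_i·e·α_i^ℓ, so α_err = S_1/S_0.
  S_0^{−1} = 1^{−1} = 1 (mod 11), so α_err = 8·1 = 8 ≡ 8 = α_5. Error position i = 5.
  Consistency check: S_2/S_1 = 9·7 = 63 ≡ 8 = α_err ✓ (single-error assumption holds).
Step 4: error magnitude e = S_0/v_5 = S_0·∏_{j≠5}(α_5 − α_j) = 1·4 = 4 ≡ 4 (mod 11).
Step 5: correct position 5: c_5 = r_5 − e = 5 − 4 ≡ 1 (mod 11). Hence c = [2, 6, 10, 4, 1].
  Check: interpolating c through the α_i gives m(x) = 5 + 5·x (degree < 2) with m(α_i) = c_i for every i, so c is indeed a codeword.
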